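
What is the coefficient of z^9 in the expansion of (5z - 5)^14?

-12219238281250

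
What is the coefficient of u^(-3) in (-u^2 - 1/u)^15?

General term: C(15,j)·(-u^2)^j·(-1/u)^(15-j), with u-exponent 2j − 1(15−j) = 3j − 15.
Set 3j − 15 = -3: j = 4.
C(15,4) = 1365; (-1)^4 = 1; (-1)^11 = -1.
Coefficient = 1365 · 1 · (-1) = -1365.

-1365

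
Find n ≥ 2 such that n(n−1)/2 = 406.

n(n−1)/2 = 406 ⇒ n(n−1) = 812. Since 29·28 = 812, n = 29.

29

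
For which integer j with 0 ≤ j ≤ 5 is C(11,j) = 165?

3

C(11,j) increases on 0 ≤ j ≤ 5. C(11,2) = 55 and C(11,3) = 165, so j = 3.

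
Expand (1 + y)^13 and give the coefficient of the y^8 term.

1287

The general term is C(13,j)·(1)^j·(y)^(13-j); the y^8 term has j = 5.
C(13,5) = 1287.
Coefficient = C(13,5) = 1287.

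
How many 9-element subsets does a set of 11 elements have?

C(11,9) = C(11,2) by symmetry.
C(11,2) = (11·10) / 2! = 110 / 2 = 55.

55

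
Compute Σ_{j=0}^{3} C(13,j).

378

1 + 13 + 78 + 286 = 378.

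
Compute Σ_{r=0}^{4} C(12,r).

794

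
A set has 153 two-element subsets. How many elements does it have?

18

n(n−1)/2 = 153 ⇒ n(n−1) = 306. Since 18·17 = 306, n = 18.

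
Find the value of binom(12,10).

66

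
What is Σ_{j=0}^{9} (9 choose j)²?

48620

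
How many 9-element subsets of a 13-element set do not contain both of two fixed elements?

385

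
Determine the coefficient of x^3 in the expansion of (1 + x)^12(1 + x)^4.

Coefficient of x^3 = Σ_{j} C(12,j)·C(4,3-j) for j from 0 to 3.
= 4 + 72 + 264 + 220 = 560.

560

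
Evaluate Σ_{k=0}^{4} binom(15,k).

1941

1 + 15 + 105 + 455 + 1365 = 1941.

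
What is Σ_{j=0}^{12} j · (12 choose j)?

24576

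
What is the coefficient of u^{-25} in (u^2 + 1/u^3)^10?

General term: C(10,j)·(u^2)^j·(1/u^3)^(10-j), with u-exponent 2j − 3(10−j) = 5j − 30.
Set 5j − 30 = -25: j = 1.
C(10,1) = 10; 1^1 = 1; 1^9 = 1.
Coefficient = 10 · 1 · 1 = 10.

10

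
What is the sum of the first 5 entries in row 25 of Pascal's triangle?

15276

1 + 25 + 300 + 2300 + 12650 = 15276.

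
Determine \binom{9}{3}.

84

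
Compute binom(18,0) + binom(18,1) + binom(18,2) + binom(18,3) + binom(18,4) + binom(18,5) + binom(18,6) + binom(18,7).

63004

1 + 18 + 153 + 816 + 3060 + 8568 + 18564 + 31824 = 63004.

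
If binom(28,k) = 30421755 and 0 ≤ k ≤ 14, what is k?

12

C(28,k) increases on 0 ≤ k ≤ 14. C(28,11) = 21474180 and C(28,12) = 30421755, so k = 12.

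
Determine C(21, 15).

54264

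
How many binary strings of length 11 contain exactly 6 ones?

Choose the 6 positions: C(11,6) = 462.

462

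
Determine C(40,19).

C(40,19) = (40·39·38·37·36·35·34·33·32·31·30·29·28·27·26·25·24·23·22) / 19! = 15969861751731289590988800000 / 121645100408832000 = 131282408400.

131282408400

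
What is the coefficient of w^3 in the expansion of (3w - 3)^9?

The general term is C(9,j)·(3w)^j·(-3)^(9-j); the w^3 term has j = 3.
C(9,3) = 84.
Coefficient = C(9,3) · 3^3 · (-3)^6 = 84 · 27 · 729 = 1653372.

1653372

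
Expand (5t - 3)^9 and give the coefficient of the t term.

295245

The general term is C(9,j)·(5t)^j·(-3)^(9-j); the t^1 term has j = 1.
C(9,1) = 9.
Coefficient = C(9,1) · 5^1 · (-3)^8 = 9 · 5 · 6561 = 295245.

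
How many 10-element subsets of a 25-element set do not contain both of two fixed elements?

2778446

All 10-subsets: C(25,10) = 3268760. Those containing both fixed elements: C(23,8) = 490314.
3268760 − 490314 = 2778446.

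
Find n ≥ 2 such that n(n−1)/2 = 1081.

n(n−1)/2 = 1081 ⇒ n(n−1) = 2162. Since 47·46 = 2162, n = 47.

47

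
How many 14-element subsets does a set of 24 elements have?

1961256

C(24,14) = C(24,10) by symmetry.
C(24,10) = (24·23·22·21·20·19·18·17·16·15) / 10! = 7117005772800 / 3628800 = 1961256.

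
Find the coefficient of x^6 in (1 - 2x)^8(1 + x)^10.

Coefficient of x^6 = Σ_{j} C(8,j)·(-2)^j·C(10,6-j)·1^(6-j) for j from 0 to 6.
= 210 + (-4032) + 23520 + (-53760) + 50400 + (-17920) + 1792 = 210.

210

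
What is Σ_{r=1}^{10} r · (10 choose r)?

Since r·C(10,r) = 10·C(9,r−1), the sum is 10·2^9 = 10·512 = 5120.

5120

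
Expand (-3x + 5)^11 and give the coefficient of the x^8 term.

The general term is C(11,j)·(-3x)^j·(5)^(11-j); the x^8 term has j = 8.
C(11,8) = 165.
Coefficient = C(11,8) · (-3)^8 · 5^3 = 165 · 6561 · 125 = 135320625.

135320625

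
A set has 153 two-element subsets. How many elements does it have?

18

n(n−1)/2 = 153 ⇒ n(n−1) = 306. Since 18·17 = 306, n = 18.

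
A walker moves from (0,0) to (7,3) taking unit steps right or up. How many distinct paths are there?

Each path is a sequence of 10 steps with 7 rights: C(10,7) = 120.

120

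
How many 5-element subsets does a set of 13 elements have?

1287

C(13,5) = (13·12·11·10·9) / 5! = 154440 / 120 = 1287.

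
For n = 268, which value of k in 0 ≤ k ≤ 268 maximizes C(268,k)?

C(268,k) is maximized at k = 268/2 = 134.

134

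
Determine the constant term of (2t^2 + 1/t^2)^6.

General term: C(6,j)·(2t^2)^j·(1/t^2)^(6-j), with t-exponent 2j − 2(6−j) = 4j − 12.
Set 4j − 12 = 0: j = 3.
C(6,3) = 20; 2^3 = 8; 1^3 = 1.
Coefficient = 20 · 8 · 1 = 160.

160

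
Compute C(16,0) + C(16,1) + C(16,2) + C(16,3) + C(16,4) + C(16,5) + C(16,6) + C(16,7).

1 + 16 + 120 + 560 + 1820 + 4368 + 8008 + 11440 = 26333.

26333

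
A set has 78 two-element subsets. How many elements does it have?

13

n(n−1)/2 = 78 ⇒ n(n−1) = 156. Since 13·12 = 156, n = 13.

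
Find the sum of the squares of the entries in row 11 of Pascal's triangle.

705432

Σ C(11,j)² is the coefficient of x^11 in (1+x)^11(1+x)^11 = (1+x)^22, i.e. C(22,11) = 705432.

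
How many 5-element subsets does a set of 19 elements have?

11628

C(19,5) = (19·18·17·16·15) / 5! = 1395360 / 120 = 11628.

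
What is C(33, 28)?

237336

C(33,28) = C(33,5) by symmetry.
C(33,5) = (33·32·31·30·29) / 5! = 28480320 / 120 = 237336.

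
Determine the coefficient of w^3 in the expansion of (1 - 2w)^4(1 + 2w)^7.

-88

Coefficient of w^3 = Σ_{j} C(4,j)·(-2)^j·C(7,3-j)·2^(3-j) for j from 0 to 3.
= 280 + (-672) + 336 + (-32) = -88.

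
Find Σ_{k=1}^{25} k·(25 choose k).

Differentiating (1+x)^25 and setting x=1: Σ k·C(25,k) = 25·2^24 = 419430400.

419430400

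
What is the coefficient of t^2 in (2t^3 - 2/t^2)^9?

-64512

General term: C(9,j)·(2t^3)^j·(-2/t^2)^(9-j), with t-exponent 3j − 2(9−j) = 5j − 18.
Set 5j − 18 = 2: j = 4.
C(9,4) = 126; 2^4 = 16; (-2)^5 = -32.
Coefficient = 126 · 16 · (-32) = -64512.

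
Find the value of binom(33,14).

C(33,14) = (33·32·31·30·29·28·27·26·25·24·23·22·21·20) / 14! = 71382386874839040000 / 87178291200 = 818809200.

818809200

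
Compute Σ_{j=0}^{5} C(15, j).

1 + 15 + 105 + 455 + 1365 + 3003 = 4944.

4944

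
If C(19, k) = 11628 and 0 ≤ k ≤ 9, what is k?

C(19,k) increases on 0 ≤ k ≤ 9. C(19,4) = 3876 and C(19,5) = 11628, so k = 5.

5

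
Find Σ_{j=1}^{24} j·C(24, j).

Since j·C(24,j) = 24·C(23,j−1), the sum is 24·2^23 = 24·8388608 = 201326592.

201326592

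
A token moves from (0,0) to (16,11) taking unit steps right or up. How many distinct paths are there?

13037895

Each path is a sequence of 27 steps with 16 rights: C(27,16) = 13037895.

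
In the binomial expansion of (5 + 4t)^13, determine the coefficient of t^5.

514800000000

The general term is C(13,j)·(5)^j·(4t)^(13-j); the t^5 term has j = 8.
C(13,8) = 1287.
Coefficient = C(13,8) · 5^8 · 4^5 = 1287 · 390625 · 1024 = 514800000000.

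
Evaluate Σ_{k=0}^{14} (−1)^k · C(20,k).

11628

The partial alternating sum Σ_{k=0}^{14} (−1)^k C(20,k) = (−1)^14 C(19,14) = 11628.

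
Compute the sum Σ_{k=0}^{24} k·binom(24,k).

201326592

Since k·C(24,k) = 24·C(23,k−1), the sum is 24·2^23 = 24·8388608 = 201326592.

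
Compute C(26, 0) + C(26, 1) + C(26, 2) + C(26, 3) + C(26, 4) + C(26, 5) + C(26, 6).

1 + 26 + 325 + 2600 + 14950 + 65780 + 230230 = 313912.

313912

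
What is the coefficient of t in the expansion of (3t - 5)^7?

328125

The general term is C(7,j)·(3t)^j·(-5)^(7-j); the t^1 term has j = 1.
C(7,1) = 7.
Coefficient = C(7,1) · 3^1 · (-5)^6 = 7 · 3 · 15625 = 328125.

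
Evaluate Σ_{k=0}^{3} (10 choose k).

1 + 10 + 45 + 120 = 176.

176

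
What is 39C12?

C(39,12) = (39·38·37·36·35·34·33·32·31·30·29·28) / 12! = 1873278229119897600 / 479001600 = 3910797436.

3910797436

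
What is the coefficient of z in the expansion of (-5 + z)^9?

3515625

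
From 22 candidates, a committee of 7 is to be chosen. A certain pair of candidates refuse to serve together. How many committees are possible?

All 7-subsets: C(22,7) = 170544. Those containing both fixed elements: C(20,5) = 15504.
170544 − 15504 = 155040.

155040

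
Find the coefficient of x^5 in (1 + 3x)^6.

The general term is C(6,j)·(1)^j·(3x)^(6-j); the x^5 term has j = 1.
C(6,1) = 6.
Coefficient = C(6,1) · 3^5 = 6 · 243 = 1458.

1458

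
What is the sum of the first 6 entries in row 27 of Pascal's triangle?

101584

1 + 27 + 351 + 2925 + 17550 + 80730 = 101584.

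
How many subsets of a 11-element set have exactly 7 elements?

330

Choose the 7 positions: C(11,7) = 330.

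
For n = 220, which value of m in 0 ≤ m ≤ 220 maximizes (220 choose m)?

C(220,m) is maximized at m = 220/2 = 110.

110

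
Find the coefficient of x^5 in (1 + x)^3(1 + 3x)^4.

621

Coefficient of x^5 = Σ_{j} C(3,j)·1^j·C(4,5-j)·3^(5-j) for j from 1 to 3.
= 243 + 324 + 54 = 621.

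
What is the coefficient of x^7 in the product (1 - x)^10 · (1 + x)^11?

-120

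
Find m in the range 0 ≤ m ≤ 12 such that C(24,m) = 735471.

8

C(24,m) increases on 0 ≤ m ≤ 12. C(24,7) = 346104 and C(24,8) = 735471, so m = 8.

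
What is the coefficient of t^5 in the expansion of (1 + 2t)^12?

The general term is C(12,j)·(1)^j·(2t)^(12-j); the t^5 term has j = 7.
C(12,7) = 792.
Coefficient = C(12,7) · 2^5 = 792 · 32 = 25344.

25344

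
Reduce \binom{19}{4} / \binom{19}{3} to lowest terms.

4

C(n,k+1)/C(n,k) = (n−k)/(k+1) = (19−3)/(3+1) = 16/4 = 4.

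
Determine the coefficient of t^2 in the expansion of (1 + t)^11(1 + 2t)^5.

205

Coefficient of t^2 = Σ_{j} C(11,j)·1^j·C(5,2-j)·2^(2-j) for j from 0 to 2.
= 40 + 110 + 55 = 205.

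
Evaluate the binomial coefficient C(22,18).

C(22,18) = C(22,4) by symmetry.
C(22,4) = (22·21·20·19) / 4! = 175560 / 24 = 7315.

7315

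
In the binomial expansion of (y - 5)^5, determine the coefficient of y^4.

-25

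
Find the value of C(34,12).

C(34,12) = (34·33·32·31·30·29·28·27·26·25·24·23) / 12! = 262662462526464000 / 479001600 = 548354040.

548354040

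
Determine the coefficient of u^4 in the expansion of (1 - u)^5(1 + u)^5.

10

Coefficient of u^4 = Σ_{j} C(5,j)·(-1)^j·C(5,4-j)·1^(4-j) for j from 0 to 4.
= 5 + (-50) + 100 + (-50) + 5 = 10.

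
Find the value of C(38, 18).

33578000610

C(38,18) = (38·37·36·35·34·33·32·31·30·29·28·27·26·25·24·23·22·21) / 18! = 214978908196382744494080000 / 6402373705728000 = 33578000610.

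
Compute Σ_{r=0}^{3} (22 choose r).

1794

1 + 22 + 231 + 1540 = 1794.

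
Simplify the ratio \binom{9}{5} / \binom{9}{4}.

1

C(n,k+1)/C(n,k) = (n−k)/(k+1) = (9−4)/(4+1) = 5/5 = 1.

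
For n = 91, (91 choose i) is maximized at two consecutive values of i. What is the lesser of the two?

For odd n = 91, C(91,i) peaks at i = (n−1)/2 and (n+1)/2; the lesser is 45.

45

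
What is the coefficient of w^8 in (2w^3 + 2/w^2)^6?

960

General term: C(6,j)·(2w^3)^j·(2/w^2)^(6-j), with w-exponent 3j − 2(6−j) = 5j − 12.
Set 5j − 12 = 8: j = 4.
C(6,4) = 15; 2^4 = 16; 2^2 = 4.
Coefficient = 15 · 16 · 4 = 960.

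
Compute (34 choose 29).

C(34,29) = C(34,5) by symmetry.
C(34,5) = (34·33·32·31·30) / 5! = 33390720 / 120 = 278256.

278256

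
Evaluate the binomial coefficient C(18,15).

816

C(18,15) = C(18,3) by symmetry.
C(18,3) = (18·17·16) / 3! = 4896 / 6 = 816.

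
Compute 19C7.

50388

C(19,7) = (19·18·17·16·15·14·13) / 7! = 253955520 / 5040 = 50388.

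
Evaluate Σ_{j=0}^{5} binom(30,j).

174437

1 + 30 + 435 + 4060 + 27405 + 142506 = 174437.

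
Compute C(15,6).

5005

C(15,6) = (15·14·13·12·11·10) / 6! = 3603600 / 720 = 5005.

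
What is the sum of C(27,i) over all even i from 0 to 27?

67108864

Half of (1+1)^27 + (1−1)^27 gives the even-index sum: 2^26 = 67108864.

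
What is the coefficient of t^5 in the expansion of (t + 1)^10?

252

The general term is C(10,j)·(t)^j·(1)^(10-j); the t^5 term has j = 5.
C(10,5) = 252.
Coefficient = C(10,5) = 252.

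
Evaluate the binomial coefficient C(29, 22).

1560780

C(29,22) = C(29,7) by symmetry.
C(29,7) = (29·28·27·26·25·24·23) / 7! = 7866331200 / 5040 = 1560780.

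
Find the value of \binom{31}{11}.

84672315

C(31,11) = (31·30·29·28·27·26·25·24·23·22·21) / 11! = 3379847863392000 / 39916800 = 84672315.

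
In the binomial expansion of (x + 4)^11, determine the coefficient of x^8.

The general term is C(11,j)·(x)^j·(4)^(11-j); the x^8 term has j = 8.
C(11,8) = 165.
Coefficient = C(11,8) · 4^3 = 165 · 64 = 10560.

10560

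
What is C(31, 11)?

84672315

C(31,11) = (31·30·29·28·27·26·25·24·23·22·21) / 11! = 3379847863392000 / 39916800 = 84672315.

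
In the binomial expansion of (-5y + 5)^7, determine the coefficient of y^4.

2734375

The general term is C(7,j)·(-5y)^j·(5)^(7-j); the y^4 term has j = 4.
C(7,4) = 35.
Coefficient = C(7,4) · (-5)^4 · 5^3 = 35 · 625 · 125 = 2734375.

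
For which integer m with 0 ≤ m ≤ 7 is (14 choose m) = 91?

2

C(14,m) increases on 0 ≤ m ≤ 7. C(14,1) = 14 and C(14,2) = 91, so m = 2.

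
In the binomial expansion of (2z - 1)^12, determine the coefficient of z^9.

The general term is C(12,j)·(2z)^j·(-1)^(12-j); the z^9 term has j = 9.
C(12,9) = 220.
Coefficient = C(12,9) · 2^9 · (-1)^3 = 220 · 512 · (-1) = -112640.

-112640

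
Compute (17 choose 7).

C(17,7) = (17·16·15·14·13·12·11) / 7! = 98017920 / 5040 = 19448.

19448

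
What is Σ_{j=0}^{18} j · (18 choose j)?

Since j·C(18,j) = 18·C(17,j−1), the sum is 18·2^17 = 18·131072 = 2359296.

2359296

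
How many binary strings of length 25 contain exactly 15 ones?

3268760

Choose the 15 positions: C(25,15) = 3268760.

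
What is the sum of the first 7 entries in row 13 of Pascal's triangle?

4096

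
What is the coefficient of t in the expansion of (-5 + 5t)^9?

17578125

The general term is C(9,j)·(-5)^j·(5t)^(9-j); the t^1 term has j = 8.
C(9,8) = 9.
Coefficient = C(9,8) · (-5)^8 · 5^1 = 9 · 390625 · 5 = 17578125.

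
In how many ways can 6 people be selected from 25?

177100

This is C(25,6) = 177100.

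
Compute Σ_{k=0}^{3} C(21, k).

1562

1 + 21 + 210 + 1330 = 1562.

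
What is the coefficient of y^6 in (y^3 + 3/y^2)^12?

673596

General term: C(12,j)·(y^3)^j·(3/y^2)^(12-j), with y-exponent 3j − 2(12−j) = 5j − 24.
Set 5j − 24 = 6: j = 6.
C(12,6) = 924; 1^6 = 1; 3^6 = 729.
Coefficient = 924 · 1 · 729 = 673596.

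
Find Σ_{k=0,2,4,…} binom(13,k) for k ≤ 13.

4096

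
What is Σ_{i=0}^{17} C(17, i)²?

2333606220

By Vandermonde's identity, Σ C(17,i)² = C(34,17) = 2333606220.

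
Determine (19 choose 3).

969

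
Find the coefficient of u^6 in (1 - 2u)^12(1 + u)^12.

3124

Coefficient of u^6 = Σ_{j} C(12,j)·(-2)^j·C(12,6-j)·1^(6-j) for j from 0 to 6.
= 924 + (-19008) + 130680 + (-387200) + 522720 + (-304128) + 59136 = 3124.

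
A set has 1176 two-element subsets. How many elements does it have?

n(n−1)/2 = 1176 ⇒ n(n−1) = 2352. Since 49·48 = 2352, n = 49.

49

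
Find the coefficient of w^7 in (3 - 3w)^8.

The general term is C(8,j)·(3)^j·(-3w)^(8-j); the w^7 term has j = 1.
C(8,1) = 8.
Coefficient = C(8,1) · 3^1 · (-3)^7 = 8 · 3 · (-2187) = -52488.

-52488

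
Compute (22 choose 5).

26334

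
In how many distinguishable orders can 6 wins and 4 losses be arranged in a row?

210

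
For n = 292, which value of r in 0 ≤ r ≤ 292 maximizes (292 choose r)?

C(292,r) is maximized at r = 292/2 = 146.

146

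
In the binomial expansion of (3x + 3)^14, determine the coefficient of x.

66961566

The general term is C(14,j)·(3x)^j·(3)^(14-j); the x^1 term has j = 1.
C(14,1) = 14.
Coefficient = C(14,1) · 3^1 · 3^13 = 14 · 3 · 1594323 = 66961566.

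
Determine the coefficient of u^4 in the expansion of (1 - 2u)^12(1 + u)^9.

Coefficient of u^4 = Σ_{j} C(12,j)·(-2)^j·C(9,4-j)·1^(4-j) for j from 0 to 4.
= 126 + (-2016) + 9504 + (-15840) + 7920 = -306.

-306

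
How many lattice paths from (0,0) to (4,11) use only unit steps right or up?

Each path is a sequence of 15 steps with 4 rights: C(15,4) = 1365.

1365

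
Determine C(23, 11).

1352078

C(23,11) = (23·22·21·20·19·18·17·16·15·14·13) / 11! = 53970627110400 / 39916800 = 1352078.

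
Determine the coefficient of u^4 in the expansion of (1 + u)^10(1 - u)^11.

45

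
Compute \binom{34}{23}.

286097760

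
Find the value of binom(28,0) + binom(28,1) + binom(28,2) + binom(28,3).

1 + 28 + 378 + 3276 = 3683.

3683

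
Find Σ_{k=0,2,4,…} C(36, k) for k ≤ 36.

Half of (1+1)^36 + (1−1)^36 gives the even-index sum: 2^35 = 34359738368.

34359738368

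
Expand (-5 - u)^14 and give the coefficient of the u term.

17089843750

The general term is C(14,j)·(-5)^j·(-u)^(14-j); the u^1 term has j = 13.
C(14,13) = 14.
Coefficient = C(14,13) · (-5)^13 · (-1)^1 = 14 · (-1220703125) · (-1) = 17089843750.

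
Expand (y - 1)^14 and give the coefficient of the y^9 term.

The general term is C(14,j)·(y)^j·(-1)^(14-j); the y^9 term has j = 9.
C(14,9) = 2002.
Coefficient = C(14,9) · (-1)^5 = 2002 · (-1) = -2002.

-2002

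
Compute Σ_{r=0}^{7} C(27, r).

1285624

1 + 27 + 351 + 2925 + 17550 + 80730 + 296010 + 888030 = 1285624.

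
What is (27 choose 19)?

2220075

C(27,19) = C(27,8) by symmetry.
C(27,8) = (27·26·25·24·23·22·21·20) / 8! = 89513424000 / 40320 = 2220075.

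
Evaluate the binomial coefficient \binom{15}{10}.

3003

C(15,10) = C(15,5) by symmetry.
C(15,5) = (15·14·13·12·11) / 5! = 360360 / 120 = 3003.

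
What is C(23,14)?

817190

C(23,14) = C(23,9) by symmetry.
C(23,9) = (23·22·21·20·19·18·17·16·15) / 9! = 296541907200 / 362880 = 817190.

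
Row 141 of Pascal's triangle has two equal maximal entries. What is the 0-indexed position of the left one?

70

For odd n = 141, C(141,k) peaks at k = (n−1)/2 and (n+1)/2; the lesser is 70.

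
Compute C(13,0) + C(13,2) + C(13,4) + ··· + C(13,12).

Half of (1+1)^13 + (1−1)^13 gives the even-index sum: 2^12 = 4096.

4096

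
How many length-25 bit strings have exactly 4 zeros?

Choose the 4 positions: C(25,4) = 12650.

12650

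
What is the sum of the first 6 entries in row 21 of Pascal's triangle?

27896

1 + 21 + 210 + 1330 + 5985 + 20349 = 27896.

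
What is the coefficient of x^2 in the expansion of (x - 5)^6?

9375

The general term is C(6,j)·(x)^j·(-5)^(6-j); the x^2 term has j = 2.
C(6,2) = 15.
Coefficient = C(6,2) · (-5)^4 = 15 · 625 = 9375.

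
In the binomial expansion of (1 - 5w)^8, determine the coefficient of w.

-40

The general term is C(8,j)·(1)^j·(-5w)^(8-j); the w^1 term has j = 7.
C(8,7) = 8.
Coefficient = C(8,7) · (-5)^1 = 8 · (-5) = -40.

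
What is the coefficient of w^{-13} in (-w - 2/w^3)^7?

General term: C(7,j)·(-w)^j·(-2/w^3)^(7-j), with w-exponent 1j − 3(7−j) = 4j − 21.
Set 4j − 21 = -13: j = 2.
C(7,2) = 21; (-1)^2 = 1; (-2)^5 = -32.
Coefficient = 21 · 1 · (-32) = -672.

-672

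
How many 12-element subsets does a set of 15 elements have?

455

C(15,12) = C(15,3) by symmetry.
C(15,3) = (15·14·13) / 3! = 2730 / 6 = 455.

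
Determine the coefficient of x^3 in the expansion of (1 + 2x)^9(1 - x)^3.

Coefficient of x^3 = Σ_{j} C(9,j)·2^j·C(3,3-j)·(-1)^(3-j) for j from 0 to 3.
= (-1) + 54 + (-432) + 672 = 293.

293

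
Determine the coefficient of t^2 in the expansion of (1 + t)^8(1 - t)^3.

7

Coefficient of t^2 = Σ_{j} C(8,j)·1^j·C(3,2-j)·(-1)^(2-j) for j from 0 to 2.
= 3 + (-24) + 28 = 7.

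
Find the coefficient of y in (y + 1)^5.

The general term is C(5,j)·(y)^j·(1)^(5-j); the y^1 term has j = 1.
C(5,1) = 5.
Coefficient = C(5,1) = 5.

5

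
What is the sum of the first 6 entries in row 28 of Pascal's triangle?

1 + 28 + 378 + 3276 + 20475 + 98280 = 122438.

122438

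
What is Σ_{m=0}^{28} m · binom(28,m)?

Since m·C(28,m) = 28·C(27,m−1), the sum is 28·2^27 = 28·134217728 = 3758096384.

3758096384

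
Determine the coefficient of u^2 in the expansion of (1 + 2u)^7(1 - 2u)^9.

Coefficient of u^2 = Σ_{j} C(7,j)·2^j·C(9,2-j)·(-2)^(2-j) for j from 0 to 2.
= 144 + (-252) + 84 = -24.

-24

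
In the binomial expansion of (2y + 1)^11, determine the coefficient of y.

22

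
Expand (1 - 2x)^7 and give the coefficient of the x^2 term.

84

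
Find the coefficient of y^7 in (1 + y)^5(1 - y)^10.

Coefficient of y^7 = Σ_{j} C(5,j)·1^j·C(10,7-j)·(-1)^(7-j) for j from 0 to 5.
= (-120) + 1050 + (-2520) + 2100 + (-600) + 45 = -45.

-45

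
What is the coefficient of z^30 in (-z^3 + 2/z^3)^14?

General term: C(14,j)·(-z^3)^j·(2/z^3)^(14-j), with z-exponent 3j − 3(14−j) = 6j − 42.
Set 6j − 42 = 30: j = 12.
C(14,12) = 91; (-1)^12 = 1; 2^2 = 4.
Coefficient = 91 · 1 · 4 = 364.

364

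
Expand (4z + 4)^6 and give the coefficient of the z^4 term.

61440

The general term is C(6,j)·(4z)^j·(4)^(6-j); the z^4 term has j = 4.
C(6,4) = 15.
Coefficient = C(6,4) · 4^4 · 4^2 = 15 · 256 · 16 = 61440.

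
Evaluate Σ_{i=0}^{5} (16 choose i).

1 + 16 + 120 + 560 + 1820 + 4368 = 6885.

6885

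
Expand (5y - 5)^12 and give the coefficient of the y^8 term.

120849609375

The general term is C(12,j)·(5y)^j·(-5)^(12-j); the y^8 term has j = 8.
C(12,8) = 495.
Coefficient = C(12,8) · 5^8 · (-5)^4 = 495 · 390625 · 625 = 120849609375.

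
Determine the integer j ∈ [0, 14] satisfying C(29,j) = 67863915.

13

C(29,j) increases on 0 ≤ j ≤ 14. C(29,12) = 51895935 and C(29,13) = 67863915, so j = 13.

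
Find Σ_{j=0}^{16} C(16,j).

65536

Setting x = 1 in (1+x)^16 gives Σ C(16,j) = 2^16 = 65536.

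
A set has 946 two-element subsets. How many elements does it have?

n(n−1)/2 = 946 ⇒ n(n−1) = 1892. Since 44·43 = 1892, n = 44.

44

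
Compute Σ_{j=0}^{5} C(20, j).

21700

1 + 20 + 190 + 1140 + 4845 + 15504 = 21700.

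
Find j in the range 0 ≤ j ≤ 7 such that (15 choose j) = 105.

2

C(15,j) increases on 0 ≤ j ≤ 7. C(15,1) = 15 and C(15,2) = 105, so j = 2.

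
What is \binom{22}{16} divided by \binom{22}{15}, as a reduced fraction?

C(n,k+1)/C(n,k) = (n−k)/(k+1) = (22−15)/(15+1) = 7/16.

7/16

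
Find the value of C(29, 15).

77558760

C(29,15) = C(29,14) by symmetry.
C(29,14) = (29·28·27·26·25·24·23·22·21·20·19·18·17·16) / 14! = 6761440164390912000 / 87178291200 = 77558760.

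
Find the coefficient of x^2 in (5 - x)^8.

437500

The general term is C(8,j)·(5)^j·(-x)^(8-j); the x^2 term has j = 6.
C(8,6) = 28.
Coefficient = C(8,6) · 5^6 = 28 · 15625 = 437500.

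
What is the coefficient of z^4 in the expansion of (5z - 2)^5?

The general term is C(5,j)·(5z)^j·(-2)^(5-j); the z^4 term has j = 4.
C(5,4) = 5.
Coefficient = C(5,4) · 5^4 · (-2)^1 = 5 · 625 · (-2) = -6250.

-6250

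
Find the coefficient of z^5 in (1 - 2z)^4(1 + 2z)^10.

Coefficient of z^5 = Σ_{j} C(4,j)·(-2)^j·C(10,5-j)·2^(5-j) for j from 0 to 4.
= 8064 + (-26880) + 23040 + (-5760) + 320 = -1216.

-1216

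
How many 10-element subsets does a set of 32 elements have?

C(32,10) = (32·31·30·29·28·27·26·25·24·23) / 10! = 234102016512000 / 3628800 = 64512240.

64512240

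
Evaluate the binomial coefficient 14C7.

C(14,7) = (14·13·12·11·10·9·8) / 7! = 17297280 / 5040 = 3432.

3432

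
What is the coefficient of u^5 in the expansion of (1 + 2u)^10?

The general term is C(10,j)·(1)^j·(2u)^(10-j); the u^5 term has j = 5.
C(10,5) = 252.
Coefficient = C(10,5) · 2^5 = 252 · 32 = 8064.

8064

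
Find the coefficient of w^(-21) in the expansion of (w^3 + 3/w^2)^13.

6908733

General term: C(13,j)·(w^3)^j·(3/w^2)^(13-j), with w-exponent 3j − 2(13−j) = 5j − 26.
Set 5j − 26 = -21: j = 1.
C(13,1) = 13; 1^1 = 1; 3^12 = 531441.
Coefficient = 13 · 1 · 531441 = 6908733.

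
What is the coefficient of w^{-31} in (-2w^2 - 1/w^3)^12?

General term: C(12,j)·(-2w^2)^j·(-1/w^3)^(12-j), with w-exponent 2j − 3(12−j) = 5j − 36.
Set 5j − 36 = -31: j = 1.
C(12,1) = 12; (-2)^1 = -2; (-1)^11 = -1.
Coefficient = 12 · (-2) · (-1) = 24.

24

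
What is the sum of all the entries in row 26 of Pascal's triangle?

67108864

Setting x = 1 in (1+x)^26 gives Σ C(26,i) = 2^26 = 67108864.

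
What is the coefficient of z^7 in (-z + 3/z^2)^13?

General term: C(13,j)·(-z)^j·(3/z^2)^(13-j), with z-exponent 1j − 2(13−j) = 3j − 26.
Set 3j − 26 = 7: j = 11.
C(13,11) = 78; (-1)^11 = -1; 3^2 = 9.
Coefficient = 78 · (-1) · 9 = -702.

-702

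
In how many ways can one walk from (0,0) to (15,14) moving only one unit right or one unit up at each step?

77558760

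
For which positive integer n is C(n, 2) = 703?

n(n−1)/2 = 703 ⇒ n(n−1) = 1406. Since 38·37 = 1406, n = 38.

38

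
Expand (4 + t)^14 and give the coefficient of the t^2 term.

1526726656

The general term is C(14,j)·(4)^j·(t)^(14-j); the t^2 term has j = 12.
C(14,12) = 91.
Coefficient = C(14,12) · 4^12 = 91 · 16777216 = 1526726656.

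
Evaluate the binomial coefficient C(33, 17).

C(33,17) = C(33,16) by symmetry.
C(33,16) = (33·32·31·30·29·28·27·26·25·24·23·22·21·20·19·18) / 16! = 24412776311194951680000 / 20922789888000 = 1166803110.

1166803110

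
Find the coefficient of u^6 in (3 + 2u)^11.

7185024

The general term is C(11,j)·(3)^j·(2u)^(11-j); the u^6 term has j = 5.
C(11,5) = 462.
Coefficient = C(11,5) · 3^5 · 2^6 = 462 · 243 · 64 = 7185024.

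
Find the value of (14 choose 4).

1001

C(14,4) = (14·13·12·11) / 4! = 24024 / 24 = 1001.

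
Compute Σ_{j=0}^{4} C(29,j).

27841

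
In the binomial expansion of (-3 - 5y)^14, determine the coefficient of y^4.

The general term is C(14,j)·(-3)^j·(-5y)^(14-j); the y^4 term has j = 10.
C(14,10) = 1001.
Coefficient = C(14,10) · (-3)^10 · (-5)^4 = 1001 · 59049 · 625 = 36942530625.

36942530625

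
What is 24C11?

2496144

C(24,11) = (24·23·22·21·20·19·18·17·16·15·14) / 11! = 99638080819200 / 39916800 = 2496144.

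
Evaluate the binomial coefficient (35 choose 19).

4059928950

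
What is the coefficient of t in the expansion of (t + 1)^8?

8

The general term is C(8,j)·(t)^j·(1)^(8-j); the t^1 term has j = 1.
C(8,1) = 8.
Coefficient = C(8,1) = 8.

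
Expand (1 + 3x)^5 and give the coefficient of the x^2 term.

The general term is C(5,j)·(1)^j·(3x)^(5-j); the x^2 term has j = 3.
C(5,3) = 10.
Coefficient = C(5,3) · 3^2 = 10 · 9 = 90.

90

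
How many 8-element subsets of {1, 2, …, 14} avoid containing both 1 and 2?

All 8-subsets: C(14,8) = 3003. Those containing both fixed elements: C(12,6) = 924.
3003 − 924 = 2079.

2079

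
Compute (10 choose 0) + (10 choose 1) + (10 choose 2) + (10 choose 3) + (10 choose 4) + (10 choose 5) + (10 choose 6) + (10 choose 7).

1 + 10 + 45 + 120 + 210 + 252 + 210 + 120 = 968.

968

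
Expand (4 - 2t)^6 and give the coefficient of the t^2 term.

The general term is C(6,j)·(4)^j·(-2t)^(6-j); the t^2 term has j = 4.
C(6,4) = 15.
Coefficient = C(6,4) · 4^4 · (-2)^2 = 15 · 256 · 4 = 15360.

15360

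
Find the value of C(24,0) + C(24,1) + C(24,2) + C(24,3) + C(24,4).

12951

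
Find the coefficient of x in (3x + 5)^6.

The general term is C(6,j)·(3x)^j·(5)^(6-j); the x^1 term has j = 1.
C(6,1) = 6.
Coefficient = C(6,1) · 3^1 · 5^5 = 6 · 3 · 3125 = 56250.

56250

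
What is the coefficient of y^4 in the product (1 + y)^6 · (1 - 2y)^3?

27

Coefficient of y^4 = Σ_{j} C(6,j)·1^j·C(3,4-j)·(-2)^(4-j) for j from 1 to 4.
= (-48) + 180 + (-120) + 15 = 27.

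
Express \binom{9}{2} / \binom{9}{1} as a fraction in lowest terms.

4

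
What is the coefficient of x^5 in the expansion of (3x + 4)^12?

3153199104

The general term is C(12,j)·(3x)^j·(4)^(12-j); the x^5 term has j = 5.
C(12,5) = 792.
Coefficient = C(12,5) · 3^5 · 4^7 = 792 · 243 · 16384 = 3153199104.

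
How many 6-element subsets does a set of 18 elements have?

18564

C(18,6) = (18·17·16·15·14·13) / 6! = 13366080 / 720 = 18564.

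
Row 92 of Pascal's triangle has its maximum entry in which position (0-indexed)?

46

C(92,m) is maximized at m = 92/2 = 46.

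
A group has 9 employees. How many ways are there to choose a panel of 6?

This is C(9,6) = 84.

84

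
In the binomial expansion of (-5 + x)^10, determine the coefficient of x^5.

The general term is C(10,j)·(-5)^j·(x)^(10-j); the x^5 term has j = 5.
C(10,5) = 252.
Coefficient = C(10,5) · (-5)^5 = 252 · (-3125) = -787500.

-787500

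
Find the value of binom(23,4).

C(23,4) = (23·22·21·20) / 4! = 212520 / 24 = 8855.

8855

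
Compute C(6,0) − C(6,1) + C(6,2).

10

The partial alternating sum Σ_{k=0}^{2} (−1)^k C(6,k) = (−1)^2 C(5,2) = 10.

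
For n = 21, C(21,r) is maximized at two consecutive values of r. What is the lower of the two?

For odd n = 21, C(21,r) peaks at r = (n−1)/2 and (n+1)/2; the lower is 10.

10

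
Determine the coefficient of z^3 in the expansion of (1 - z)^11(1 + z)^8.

Coefficient of z^3 = Σ_{j} C(11,j)·(-1)^j·C(8,3-j)·1^(3-j) for j from 0 to 3.
= 56 + (-308) + 440 + (-165) = 23.

23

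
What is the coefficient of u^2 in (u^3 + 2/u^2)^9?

4032

General term: C(9,j)·(u^3)^j·(2/u^2)^(9-j), with u-exponent 3j − 2(9−j) = 5j − 18.
Set 5j − 18 = 2: j = 4.
C(9,4) = 126; 1^4 = 1; 2^5 = 32.
Coefficient = 126 · 1 · 32 = 4032.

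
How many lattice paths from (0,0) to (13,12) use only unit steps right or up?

Each path is a sequence of 25 steps with 13 rights: C(25,13) = 5200300.

5200300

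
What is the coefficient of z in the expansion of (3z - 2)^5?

240

The general term is C(5,j)·(3z)^j·(-2)^(5-j); the z^1 term has j = 1.
C(5,1) = 5.
Coefficient = C(5,1) · 3^1 · (-2)^4 = 5 · 3 · 16 = 240.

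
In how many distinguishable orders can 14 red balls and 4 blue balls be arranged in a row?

3060

Choose positions for the red balls: C(18,14) = 3060.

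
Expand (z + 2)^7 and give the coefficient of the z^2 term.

672

The general term is C(7,j)·(z)^j·(2)^(7-j); the z^2 term has j = 2.
C(7,2) = 21.
Coefficient = C(7,2) · 2^5 = 21 · 32 = 672.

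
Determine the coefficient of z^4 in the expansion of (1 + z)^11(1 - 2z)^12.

Coefficient of z^4 = Σ_{j} C(11,j)·1^j·C(12,4-j)·(-2)^(4-j) for j from 0 to 4.
= 7920 + (-19360) + 14520 + (-3960) + 330 = -550.

-550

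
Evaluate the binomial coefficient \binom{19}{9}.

C(19,9) = (19·18·17·16·15·14·13·12·11) / 9! = 33522128640 / 362880 = 92378.

92378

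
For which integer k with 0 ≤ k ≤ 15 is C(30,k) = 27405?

C(30,k) increases on 0 ≤ k ≤ 15. C(30,3) = 4060 and C(30,4) = 27405, so k = 4.

4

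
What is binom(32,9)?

28048800

C(32,9) = (32·31·30·29·28·27·26·25·24) / 9! = 10178348544000 / 362880 = 28048800.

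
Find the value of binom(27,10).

8436285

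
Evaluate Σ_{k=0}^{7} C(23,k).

390656

1 + 23 + 253 + 1771 + 8855 + 33649 + 100947 + 245157 = 390656.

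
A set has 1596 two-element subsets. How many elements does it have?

n(n−1)/2 = 1596 ⇒ n(n−1) = 3192. Since 57·56 = 3192, n = 57.

57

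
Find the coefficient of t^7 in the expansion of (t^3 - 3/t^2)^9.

General term: C(9,j)·(t^3)^j·(-3/t^2)^(9-j), with t-exponent 3j − 2(9−j) = 5j − 18.
Set 5j − 18 = 7: j = 5.
C(9,5) = 126; 1^5 = 1; (-3)^4 = 81.
Coefficient = 126 · 1 · 81 = 10206.

10206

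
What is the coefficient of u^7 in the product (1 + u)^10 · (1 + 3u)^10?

Coefficient of u^7 = Σ_{j} C(10,j)·1^j·C(10,7-j)·3^(7-j) for j from 0 to 7.
= 262440 + 1530900 + 2755620 + 2041200 + 680400 + 102060 + 6300 + 120 = 7379040.

7379040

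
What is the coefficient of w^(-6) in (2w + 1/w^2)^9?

2016

General term: C(9,j)·(2w)^j·(1/w^2)^(9-j), with w-exponent 1j − 2(9−j) = 3j − 18.
Set 3j − 18 = -6: j = 4.
C(9,4) = 126; 2^4 = 16; 1^5 = 1.
Coefficient = 126 · 16 · 1 = 2016.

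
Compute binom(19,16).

969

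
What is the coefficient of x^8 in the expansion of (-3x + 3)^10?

The general term is C(10,j)·(-3x)^j·(3)^(10-j); the x^8 term has j = 8.
C(10,8) = 45.
Coefficient = C(10,8) · (-3)^8 · 3^2 = 45 · 6561 · 9 = 2657205.

2657205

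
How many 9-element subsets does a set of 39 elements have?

C(39,9) = (39·38·37·36·35·34·33·32·31) / 9! = 76899763100160 / 362880 = 211915132.

211915132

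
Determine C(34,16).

2203961430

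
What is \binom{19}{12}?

50388

C(19,12) = C(19,7) by symmetry.
C(19,7) = (19·18·17·16·15·14·13) / 7! = 253955520 / 5040 = 50388.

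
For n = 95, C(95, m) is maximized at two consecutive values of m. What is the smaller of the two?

For odd n = 95, C(95,m) peaks at m = (n−1)/2 and (n+1)/2; the smaller is 47.

47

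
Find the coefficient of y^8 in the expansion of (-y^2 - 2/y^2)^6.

General term: C(6,j)·(-y^2)^j·(-2/y^2)^(6-j), with y-exponent 2j − 2(6−j) = 4j − 12.
Set 4j − 12 = 8: j = 5.
C(6,5) = 6; (-1)^5 = -1; (-2)^1 = -2.
Coefficient = 6 · (-1) · (-2) = 12.

12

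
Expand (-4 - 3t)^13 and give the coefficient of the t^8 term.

-8646663168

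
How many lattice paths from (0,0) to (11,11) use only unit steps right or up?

705432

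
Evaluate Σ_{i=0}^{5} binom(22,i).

1 + 22 + 231 + 1540 + 7315 + 26334 = 35443.

35443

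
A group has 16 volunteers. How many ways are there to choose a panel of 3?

This is C(16,3) = 560.

560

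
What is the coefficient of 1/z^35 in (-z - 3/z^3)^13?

General term: C(13,j)·(-z)^j·(-3/z^3)^(13-j), with z-exponent 1j − 3(13−j) = 4j − 39.
Set 4j − 39 = -35: j = 1.
C(13,1) = 13; (-1)^1 = -1; (-3)^12 = 531441.
Coefficient = 13 · (-1) · 531441 = -6908733.

-6908733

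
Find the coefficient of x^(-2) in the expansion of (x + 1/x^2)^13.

1287

General term: C(13,j)·(x)^j·(1/x^2)^(13-j), with x-exponent 1j − 2(13−j) = 3j − 26.
Set 3j − 26 = -2: j = 8.
C(13,8) = 1287; 1^8 = 1; 1^5 = 1.
Coefficient = 1287 · 1 · 1 = 1287.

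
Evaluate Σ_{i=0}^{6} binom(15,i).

9949

1 + 15 + 105 + 455 + 1365 + 3003 + 5005 = 9949.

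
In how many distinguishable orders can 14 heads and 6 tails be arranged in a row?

38760

Choose positions for the heads: C(20,14) = 38760.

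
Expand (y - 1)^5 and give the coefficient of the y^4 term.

-5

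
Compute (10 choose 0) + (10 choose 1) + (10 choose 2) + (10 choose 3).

1 + 10 + 45 + 120 = 176.

176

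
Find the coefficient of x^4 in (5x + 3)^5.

9375

The general term is C(5,j)·(5x)^j·(3)^(5-j); the x^4 term has j = 4.
C(5,4) = 5.
Coefficient = C(5,4) · 5^4 · 3^1 = 5 · 625 · 3 = 9375.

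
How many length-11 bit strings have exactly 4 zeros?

330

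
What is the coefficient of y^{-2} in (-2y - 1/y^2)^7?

General term: C(7,j)·(-2y)^j·(-1/y^2)^(7-j), with y-exponent 1j − 2(7−j) = 3j − 14.
Set 3j − 14 = -2: j = 4.
C(7,4) = 35; (-2)^4 = 16; (-1)^3 = -1.
Coefficient = 35 · 16 · (-1) = -560.

-560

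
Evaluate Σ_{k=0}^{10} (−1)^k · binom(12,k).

The partial alternating sum Σ_{k=0}^{10} (−1)^k C(12,k) = (−1)^10 C(11,10) = 11.

11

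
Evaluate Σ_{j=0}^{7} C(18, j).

1 + 18 + 153 + 816 + 3060 + 8568 + 18564 + 31824 = 63004.

63004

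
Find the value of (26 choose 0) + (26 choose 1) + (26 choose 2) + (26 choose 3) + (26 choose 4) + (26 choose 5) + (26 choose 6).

313912

1 + 26 + 325 + 2600 + 14950 + 65780 + 230230 = 313912.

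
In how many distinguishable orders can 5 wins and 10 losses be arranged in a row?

3003

Choose positions for the wins: C(15,5) = 3003.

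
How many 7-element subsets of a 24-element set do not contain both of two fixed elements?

319770

All 7-subsets: C(24,7) = 346104. Those containing both fixed elements: C(22,5) = 26334.
346104 − 26334 = 319770.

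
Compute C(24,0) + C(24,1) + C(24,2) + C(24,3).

2325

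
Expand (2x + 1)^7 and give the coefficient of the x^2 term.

The general term is C(7,j)·(2x)^j·(1)^(7-j); the x^2 term has j = 2.
C(7,2) = 21.
Coefficient = C(7,2) · 2^2 = 21 · 4 = 84.

84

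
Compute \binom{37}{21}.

12875774670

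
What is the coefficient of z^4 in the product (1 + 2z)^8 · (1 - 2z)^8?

448

Coefficient of z^4 = Σ_{j} C(8,j)·2^j·C(8,4-j)·(-2)^(4-j) for j from 0 to 4.
= 1120 + (-7168) + 12544 + (-7168) + 1120 = 448.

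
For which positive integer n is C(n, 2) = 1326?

52

n(n−1)/2 = 1326 ⇒ n(n−1) = 2652. Since 52·51 = 2652, n = 52.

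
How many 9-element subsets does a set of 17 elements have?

24310

C(17,9) = C(17,8) by symmetry.
C(17,8) = (17·16·15·14·13·12·11·10) / 8! = 980179200 / 40320 = 24310.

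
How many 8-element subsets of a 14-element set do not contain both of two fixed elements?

2079

All 8-subsets: C(14,8) = 3003. Those containing both fixed elements: C(12,6) = 924.
3003 − 924 = 2079.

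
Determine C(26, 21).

65780

C(26,21) = C(26,5) by symmetry.
C(26,5) = (26·25·24·23·22) / 5! = 7893600 / 120 = 65780.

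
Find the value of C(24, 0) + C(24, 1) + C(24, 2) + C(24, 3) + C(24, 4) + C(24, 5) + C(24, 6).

1 + 24 + 276 + 2024 + 10626 + 42504 + 134596 = 190051.

190051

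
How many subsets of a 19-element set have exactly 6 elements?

27132

Choose the 6 positions: C(19,6) = 27132.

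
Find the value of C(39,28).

C(39,28) = C(39,11) by symmetry.
C(39,11) = (39·38·37·36·35·34·33·32·31·30·29) / 11! = 66902793897139200 / 39916800 = 1676056044.

1676056044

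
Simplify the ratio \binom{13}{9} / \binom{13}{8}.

5/9

C(n,k+1)/C(n,k) = (n−k)/(k+1) = (13−8)/(8+1) = 5/9.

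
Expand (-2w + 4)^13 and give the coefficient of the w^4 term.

2998927360

The general term is C(13,j)·(-2w)^j·(4)^(13-j); the w^4 term has j = 4.
C(13,4) = 715.
Coefficient = C(13,4) · (-2)^4 · 4^9 = 715 · 16 · 262144 = 2998927360.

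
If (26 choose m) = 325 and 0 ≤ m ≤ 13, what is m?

C(26,m) increases on 0 ≤ m ≤ 13. C(26,1) = 26 and C(26,2) = 325, so m = 2.

2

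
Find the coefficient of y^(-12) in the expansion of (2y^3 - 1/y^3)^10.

-960

General term: C(10,j)·(2y^3)^j·(-1/y^3)^(10-j), with y-exponent 3j − 3(10−j) = 6j − 30.
Set 6j − 30 = -12: j = 3.
C(10,3) = 120; 2^3 = 8; (-1)^7 = -1.
Coefficient = 120 · 8 · (-1) = -960.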